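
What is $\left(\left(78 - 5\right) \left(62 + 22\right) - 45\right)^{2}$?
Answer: $37051569$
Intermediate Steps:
$\left(\left(78 - 5\right) \left(62 + 22\right) - 45\right)^{2} = \left(73 \cdot 84 - 45\right)^{2} = \left(6132 - 45\right)^{2} = 6087^{2} = 37051569$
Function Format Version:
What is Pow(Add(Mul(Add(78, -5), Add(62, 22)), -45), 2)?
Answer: 37051569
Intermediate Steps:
Pow(Add(Mul(Add(78, -5), Add(62, 22)), -45), 2) = Pow(Add(Mul(73, 84), -45), 2) = Pow(Add(6132, -45), 2) = Pow(6087, 2) = 37051569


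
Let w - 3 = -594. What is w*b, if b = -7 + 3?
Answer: 2364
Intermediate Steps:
b = -4
w = -591 (w = 3 - 594 = -591)
w*b = -591*(-4) = 2364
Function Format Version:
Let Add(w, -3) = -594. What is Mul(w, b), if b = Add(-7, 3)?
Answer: 2364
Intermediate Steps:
b = -4
w = -591 (w = Add(3, -594) = -591)
Mul(w, b) = Mul(-591, -4) = 2364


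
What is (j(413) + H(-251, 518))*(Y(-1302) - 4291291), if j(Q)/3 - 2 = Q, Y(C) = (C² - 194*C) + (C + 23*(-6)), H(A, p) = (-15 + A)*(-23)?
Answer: -17265785857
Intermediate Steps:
H(A, p) = 345 - 23*A
Y(C) = -138 + C² - 193*C (Y(C) = (C² - 194*C) + (C - 138) = (C² - 194*C) + (-138 + C) = -138 + C² - 193*C)
j(Q) = 6 + 3*Q
(j(413) + H(-251, 518))*(Y(-1302) - 4291291) = ((6 + 3*413) + (345 - 23*(-251)))*((-138 + (-1302)² - 193*(-1302)) - 4291291) = ((6 + 1239) + (345 + 5773))*((-138 + 1695204 + 251286) - 4291291) = (1245 + 6118)*(1946352 - 4291291) = 7363*(-2344939) = -17265785857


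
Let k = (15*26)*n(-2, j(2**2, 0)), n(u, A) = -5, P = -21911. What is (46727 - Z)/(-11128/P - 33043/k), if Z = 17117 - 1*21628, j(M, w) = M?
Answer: 199019804100/67791343 ≈ 2935.8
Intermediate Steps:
Z = -4511 (Z = 17117 - 21628 = -4511)
k = -1950 (k = (15*26)*(-5) = 390*(-5) = -1950)
(46727 - Z)/(-11128/P - 33043/k) = (46727 - 1*(-4511))/(-11128/(-21911) - 33043/(-1950)) = (46727 + 4511)/(-11128*(-1/21911) - 33043*(-1/1950)) = 51238/(11128/21911 + 33043/1950) = 51238/(745704773/42726450) = 51238*(42726450/745704773) = 199019804100/67791343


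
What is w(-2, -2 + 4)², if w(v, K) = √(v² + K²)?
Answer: 8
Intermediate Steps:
w(v, K) = √(K² + v²)
w(-2, -2 + 4)² = (√((-2 + 4)² + (-2)²))² = (√(2² + 4))² = (√(4 + 4))² = (√8)² = (2*√2)² = 8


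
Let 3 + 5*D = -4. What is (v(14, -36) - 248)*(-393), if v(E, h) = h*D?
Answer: 388284/5 ≈ 77657.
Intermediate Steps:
D = -7/5 (D = -⅗ + (⅕)*(-4) = -⅗ - ⅘ = -7/5 ≈ -1.4000)
v(E, h) = -7*h/5 (v(E, h) = h*(-7/5) = -7*h/5)
(v(14, -36) - 248)*(-393) = (-7/5*(-36) - 248)*(-393) = (252/5 - 248)*(-393) = -988/5*(-393) = 388284/5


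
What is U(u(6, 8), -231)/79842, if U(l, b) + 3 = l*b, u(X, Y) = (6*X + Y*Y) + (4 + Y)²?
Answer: -18789/26614 ≈ -0.70598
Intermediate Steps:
u(X, Y) = Y² + (4 + Y)² + 6*X (u(X, Y) = (6*X + Y²) + (4 + Y)² = (Y² + 6*X) + (4 + Y)² = Y² + (4 + Y)² + 6*X)
U(l, b) = -3 + b*l (U(l, b) = -3 + l*b = -3 + b*l)
U(u(6, 8), -231)/79842 = (-3 - 231*(8² + (4 + 8)² + 6*6))/79842 = (-3 - 231*(64 + 12² + 36))*(1/79842) = (-3 - 231*(64 + 144 + 36))*(1/79842) = (-3 - 231*244)*(1/79842) = (-3 - 56364)*(1/79842) = -56367*1/79842 = -18789/26614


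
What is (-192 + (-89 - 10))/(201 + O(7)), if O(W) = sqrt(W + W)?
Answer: -58491/40387 + 291*sqrt(14)/40387 ≈ -1.4213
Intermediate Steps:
O(W) = sqrt(2)*sqrt(W) (O(W) = sqrt(2*W) = sqrt(2)*sqrt(W))
(-192 + (-89 - 10))/(201 + O(7)) = (-192 + (-89 - 10))/(201 + sqrt(2)*sqrt(7)) = (-192 - 99)/(201 + sqrt(14)) = -291/(201 + sqrt(14))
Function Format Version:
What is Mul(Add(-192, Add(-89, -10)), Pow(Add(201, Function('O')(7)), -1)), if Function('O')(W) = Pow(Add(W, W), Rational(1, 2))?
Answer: Add(Rational(-58491, 40387), Mul(Rational(291, 40387), Pow(14, Rational(1, 2)))) ≈ -1.4213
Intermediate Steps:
Function('O')(W) = Mul(Pow(2, Rational(1, 2)), Pow(W, Rational(1, 2))) (Function('O')(W) = Pow(Mul(2, W), Rational(1, 2)) = Mul(Pow(2, Rational(1, 2)), Pow(W, Rational(1, 2))))
Mul(Add(-192, Add(-89, -10)), Pow(Add(201, Function('O')(7)), -1)) = Mul(Add(-192, Add(-89, -10)), Pow(Add(201, Mul(Pow(2, Rational(1, 2)), Pow(7, Rational(1, 2)))), -1)) = Mul(Add(-192, -99), Pow(Add(201, Pow(14, Rational(1, 2))), -1)) = Mul(-291, Pow(Add(201, Pow(14, Rational(1, 2))), -1))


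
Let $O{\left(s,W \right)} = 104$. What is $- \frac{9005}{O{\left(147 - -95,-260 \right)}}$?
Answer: $- \frac{9005}{104} \approx -86.587$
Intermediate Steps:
$- \frac{9005}{O{\left(147 - -95,-260 \right)}} = - \frac{9005}{104}$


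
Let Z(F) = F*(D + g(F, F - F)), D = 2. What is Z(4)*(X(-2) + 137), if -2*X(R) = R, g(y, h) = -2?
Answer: 0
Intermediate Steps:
X(R) = -R/2
Z(F) = 0 (Z(F) = F*(2 - 2) = F*0 = 0)
Z(4)*(X(-2) + 137) = 0*(-½*(-2) + 137) = 0*(1 + 137) = 0*138 = 0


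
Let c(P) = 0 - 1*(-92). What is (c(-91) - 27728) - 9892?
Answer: -37528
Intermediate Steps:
c(P) = 92 (c(P) = 0 + 92 = 92)
(c(-91) - 27728) - 9892 = (92 - 27728) - 9892 = -27636 - 9892 = -37528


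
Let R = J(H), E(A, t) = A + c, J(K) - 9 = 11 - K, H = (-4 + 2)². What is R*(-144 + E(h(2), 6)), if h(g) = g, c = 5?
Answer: -2192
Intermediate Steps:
H = 4 (H = (-2)² = 4)
J(K) = 20 - K (J(K) = 9 + (11 - K) = 20 - K)
E(A, t) = 5 + A (E(A, t) = A + 5 = 5 + A)
R = 16 (R = 20 - 1*4 = 20 - 4 = 16)
R*(-144 + E(h(2), 6)) = 16*(-144 + (5 + 2)) = 16*(-144 + 7) = 16*(-137) = -2192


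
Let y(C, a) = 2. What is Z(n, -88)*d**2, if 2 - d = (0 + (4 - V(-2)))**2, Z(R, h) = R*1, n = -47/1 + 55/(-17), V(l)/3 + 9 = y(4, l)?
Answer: -331462166/17 ≈ -1.9498e+7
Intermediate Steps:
V(l) = -21 (V(l) = -27 + 3*2 = -27 + 6 = -21)
n = -854/17 (n = -47*1 + 55*(-1/17) = -47 - 55/17 = -854/17 ≈ -50.235)
Z(R, h) = R
d = -623 (d = 2 - (0 + (4 - 1*(-21)))**2 = 2 - (0 + (4 + 21))**2 = 2 - (0 + 25)**2 = 2 - 1*25**2 = 2 - 1*625 = 2 - 625 = -623)
Z(n, -88)*d**2 = -854/17*(-623)**2 = -854/17*388129 = -331462166/17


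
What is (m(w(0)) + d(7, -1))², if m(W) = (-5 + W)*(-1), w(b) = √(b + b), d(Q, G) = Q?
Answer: 144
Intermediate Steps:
w(b) = √2*√b (w(b) = √(2*b) = √2*√b)
m(W) = 5 - W
(m(w(0)) + d(7, -1))² = ((5 - √2*√0) + 7)² = ((5 - √2*0) + 7)² = ((5 - 1*0) + 7)² = ((5 + 0) + 7)² = (5 + 7)² = 12² = 144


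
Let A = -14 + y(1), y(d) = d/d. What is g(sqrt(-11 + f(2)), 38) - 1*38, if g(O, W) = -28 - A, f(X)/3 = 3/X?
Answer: -53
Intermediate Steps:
f(X) = 9/X (f(X) = 3*(3/X) = 9/X)
y(d) = 1
A = -13 (A = -14 + 1 = -13)
g(O, W) = -15 (g(O, W) = -28 - 1*(-13) = -28 + 13 = -15)
g(sqrt(-11 + f(2)), 38) - 1*38 = -15 - 1*38 = -15 - 38 = -53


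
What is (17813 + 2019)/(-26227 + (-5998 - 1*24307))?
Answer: -4958/14133 ≈ -0.35081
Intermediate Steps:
(17813 + 2019)/(-26227 + (-5998 - 1*24307)) = 19832/(-26227 + (-5998 - 24307)) = 19832/(-26227 - 30305) = 19832/(-56532) = 19832*(-1/56532) = -4958/14133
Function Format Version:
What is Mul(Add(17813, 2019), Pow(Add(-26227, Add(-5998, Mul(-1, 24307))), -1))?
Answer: Rational(-4958, 14133) ≈ -0.35081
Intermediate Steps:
Mul(Add(17813, 2019), Pow(Add(-26227, Add(-5998, Mul(-1, 24307))), -1)) = Mul(19832, Pow(Add(-26227, Add(-5998, -24307)), -1)) = Mul(19832, Pow(Add(-26227, -30305), -1)) = Mul(19832, Pow(-56532, -1)) = Mul(19832, Rational(-1, 56532)) = Rational(-4958, 14133)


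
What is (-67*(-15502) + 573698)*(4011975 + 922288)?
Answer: 7955670131316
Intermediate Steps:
(-67*(-15502) + 573698)*(4011975 + 922288) = (1038634 + 573698)*4934263 = 1612332*4934263 = 7955670131316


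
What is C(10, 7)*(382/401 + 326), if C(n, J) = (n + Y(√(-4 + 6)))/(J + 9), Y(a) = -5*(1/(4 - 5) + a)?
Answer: 491655/1604 - 163885*√2/1604 ≈ 162.02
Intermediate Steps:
Y(a) = 5 - 5*a (Y(a) = -5*(1/(-1) + a) = -5*(-1 + a) = 5 - 5*a)
C(n, J) = (5 + n - 5*√2)/(9 + J) (C(n, J) = (n + (5 - 5*√(-4 + 6)))/(J + 9) = (n + (5 - 5*√2))/(9 + J) = (5 + n - 5*√2)/(9 + J))
C(10, 7)*(382/401 + 326) = ((5 + 10 - 5*√2)/(9 + 7))*(382/401 + 326) = ((15 - 5*√2)/16)*(382*(1/401) + 326) = ((15 - 5*√2)/16)*(382/401 + 326) = (15/16 - 5*√2/16)*(131108/401) = 491655/1604 - 163885*√2/1604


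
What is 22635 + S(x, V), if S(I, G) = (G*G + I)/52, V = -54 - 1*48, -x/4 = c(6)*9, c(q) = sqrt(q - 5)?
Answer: 296847/13 ≈ 22834.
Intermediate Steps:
c(q) = sqrt(-5 + q)
x = -36 (x = -4*sqrt(-5 + 6)*9 = -4*sqrt(1)*9 = -4*9 = -36)
V = -102 (V = -54 - 48 = -102)
S(I, G) = I/52 + G**2/52 (S(I, G) = (G**2 + I)*(1/52) = (I + G**2)*(1/52) = I/52 + G**2/52)
22635 + S(x, V) = 22635 + ((1/52)*(-36) + (1/52)*(-102)**2) = 22635 + (-9/13 + (1/52)*10404) = 22635 + (-9/13 + 2601/13) = 22635 + 2592/13 = 296847/13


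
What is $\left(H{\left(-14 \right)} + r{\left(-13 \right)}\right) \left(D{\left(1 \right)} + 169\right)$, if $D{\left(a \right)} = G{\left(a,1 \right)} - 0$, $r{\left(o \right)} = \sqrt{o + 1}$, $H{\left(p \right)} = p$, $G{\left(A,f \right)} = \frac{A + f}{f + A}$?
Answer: $-2380 + 340 i \sqrt{3} \approx -2380.0 + 588.9 i$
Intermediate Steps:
$G{\left(A,f \right)} = 1$ ($G{\left(A,f \right)} = \frac{A + f}{A + f} = 1$)
$r{\left(o \right)} = \sqrt{1 + o}$
$D{\left(a \right)} = 1$ ($D{\left(a \right)} = 1 - 0 = 1 + 0 = 1$)
$\left(H{\left(-14 \right)} + r{\left(-13 \right)}\right) \left(D{\left(1 \right)} + 169\right) = \left(-14 + \sqrt{1 - 13}\right) \left(1 + 169\right) = \left(-14 + \sqrt{-12}\right) 170 = \left(-14 + 2 i \sqrt{3}\right) 170 = -2380 + 340 i \sqrt{3}$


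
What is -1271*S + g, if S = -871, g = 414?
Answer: 1107455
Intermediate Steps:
-1271*S + g = -1271*(-871) + 414 = 1107041 + 414 = 1107455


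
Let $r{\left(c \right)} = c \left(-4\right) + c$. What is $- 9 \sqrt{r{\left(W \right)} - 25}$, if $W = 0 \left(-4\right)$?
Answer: $- 45 i \approx - 45.0 i$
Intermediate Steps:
$W = 0$
$r{\left(c \right)} = - 3 c$ ($r{\left(c \right)} = - 4 c + c = - 3 c$)
$- 9 \sqrt{r{\left(W \right)} - 25} = - 9 \sqrt{\left(-3\right) 0 - 25} = - 9 \sqrt{0 - 25} = - 9 \sqrt{-25} = - 9 \cdot 5 i = - 45 i$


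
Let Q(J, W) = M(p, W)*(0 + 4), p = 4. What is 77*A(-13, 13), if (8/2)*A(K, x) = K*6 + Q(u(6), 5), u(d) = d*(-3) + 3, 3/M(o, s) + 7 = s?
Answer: -1617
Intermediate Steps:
M(o, s) = 3/(-7 + s)
u(d) = 3 - 3*d (u(d) = -3*d + 3 = 3 - 3*d)
Q(J, W) = 12/(-7 + W) (Q(J, W) = (3/(-7 + W))*(0 + 4) = (3/(-7 + W))*4 = 12/(-7 + W))
A(K, x) = -3/2 + 3*K/2 (A(K, x) = (K*6 + 12/(-7 + 5))/4 = (6*K + 12/(-2))/4 = (6*K + 12*(-½))/4 = (6*K - 6)/4 = (-6 + 6*K)/4 = -3/2 + 3*K/2)
77*A(-13, 13) = 77*(-3/2 + (3/2)*(-13)) = 77*(-3/2 - 39/2) = 77*(-21) = -1617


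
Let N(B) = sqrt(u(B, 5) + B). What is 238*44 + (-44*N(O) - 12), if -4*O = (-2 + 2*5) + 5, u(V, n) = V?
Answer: 10460 - 22*I*sqrt(26) ≈ 10460.0 - 112.18*I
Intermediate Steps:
O = -13/4 (O = -((-2 + 2*5) + 5)/4 = -((-2 + 10) + 5)/4 = -(8 + 5)/4 = -1/4*13 = -13/4 ≈ -3.2500)
N(B) = sqrt(2)*sqrt(B) (N(B) = sqrt(B + B) = sqrt(2*B) = sqrt(2)*sqrt(B))
238*44 + (-44*N(O) - 12) = 238*44 + (-44*sqrt(2)*sqrt(-13/4) - 12) = 10472 + (-44*sqrt(2)*I*sqrt(13)/2 - 12) = 10472 + (-22*I*sqrt(26) - 12) = 10472 + (-12 - 22*I*sqrt(26)) = 10460 - 22*I*sqrt(26)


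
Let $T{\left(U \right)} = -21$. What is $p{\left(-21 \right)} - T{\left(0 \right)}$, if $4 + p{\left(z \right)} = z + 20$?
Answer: $16$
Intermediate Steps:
$p{\left(z \right)} = 16 + z$ ($p{\left(z \right)} = -4 + \left(z + 20\right) = -4 + \left(20 + z\right) = 16 + z$)
$p{\left(-21 \right)} - T{\left(0 \right)} = \left(16 - 21\right) - -21 = -5 + 21 = 16$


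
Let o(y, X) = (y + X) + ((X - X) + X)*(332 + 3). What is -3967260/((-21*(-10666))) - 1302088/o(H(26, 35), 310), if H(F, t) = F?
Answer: -58748536094/1944683783 ≈ -30.210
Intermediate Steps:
o(y, X) = y + 336*X (o(y, X) = (X + y) + (0 + X)*335 = (X + y) + X*335 = (X + y) + 335*X = y + 336*X)
-3967260/((-21*(-10666))) - 1302088/o(H(26, 35), 310) = -3967260/((-21*(-10666))) - 1302088/(26 + 336*310) = -3967260/223986 - 1302088/(26 + 104160) = -3967260*1/223986 - 1302088/104186 = -661210/37331 - 1302088*1/104186 = -661210/37331 - 651044/52093 = -58748536094/1944683783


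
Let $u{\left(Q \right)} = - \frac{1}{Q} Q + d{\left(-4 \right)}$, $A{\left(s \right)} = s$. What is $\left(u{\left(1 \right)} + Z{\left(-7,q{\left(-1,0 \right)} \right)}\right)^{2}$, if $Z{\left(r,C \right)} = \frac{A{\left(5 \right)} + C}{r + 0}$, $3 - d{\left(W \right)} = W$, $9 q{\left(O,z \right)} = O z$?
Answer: $\frac{1369}{49} \approx 27.939$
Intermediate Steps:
$q{\left(O,z \right)} = \frac{O z}{9}$
$d{\left(W \right)} = 3 - W$
$Z{\left(r,C \right)} = \frac{5 + C}{r}$ ($Z{\left(r,C \right)} = \frac{5 + C}{r + 0} = \frac{5 + C}{r}$)
$u{\left(Q \right)} = 6$ ($u{\left(Q \right)} = - \frac{1}{Q} Q + \left(3 - -4\right) = -1 + \left(3 + 4\right) = -1 + 7 = 6$)
$\left(u{\left(1 \right)} + Z{\left(-7,q{\left(-1,0 \right)} \right)}\right)^{2} = \left(6 + \frac{5 + \frac{1}{9} \left(-1\right) 0}{-7}\right)^{2} = \left(6 - \frac{5 + 0}{7}\right)^{2} = \left(6 - \frac{5}{7}\right)^{2} = \left(\frac{37}{7}\right)^{2} = \frac{1369}{49}$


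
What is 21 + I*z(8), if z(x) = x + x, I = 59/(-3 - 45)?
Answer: 4/3 ≈ 1.3333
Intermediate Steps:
I = -59/48 (I = 59/(-48) = 59*(-1/48) = -59/48 ≈ -1.2292)
z(x) = 2*x
21 + I*z(8) = 21 - 59*8/24 = 21 - 59/48*16 = 21 - 59/3 = 4/3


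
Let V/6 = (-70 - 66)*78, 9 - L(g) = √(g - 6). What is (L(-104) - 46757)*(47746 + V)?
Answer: 743386696 + 15902*I*√110 ≈ 7.4339e+8 + 1.6678e+5*I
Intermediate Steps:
L(g) = 9 - √(-6 + g) (L(g) = 9 - √(g - 6) = 9 - √(-6 + g))
V = -63648 (V = 6*((-70 - 66)*78) = 6*(-136*78) = 6*(-10608) = -63648)
(L(-104) - 46757)*(47746 + V) = ((9 - √(-6 - 104)) - 46757)*(47746 - 63648) = ((9 - √(-110)) - 46757)*(-15902) = ((9 - I*√110) - 46757)*(-15902) = (-46748 - I*√110)*(-15902) = 743386696 + 15902*I*√110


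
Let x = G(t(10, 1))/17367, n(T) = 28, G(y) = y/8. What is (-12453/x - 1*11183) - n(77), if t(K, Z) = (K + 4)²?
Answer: -8838609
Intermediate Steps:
t(K, Z) = (4 + K)²
G(y) = y/8 (G(y) = y*(⅛) = y/8)
x = 7/4962 (x = ((4 + 10)²/8)/17367 = ((⅛)*14²)*(1/17367) = ((⅛)*196)*(1/17367) = (49/2)*(1/17367) = 7/4962 ≈ 0.0014107)
(-12453/x - 1*11183) - n(77) = (-12453/7/4962 - 1*11183) - 1*28 = (-12453*4962/7 - 11183) - 28 = (-8827398 - 11183) - 28 = -8838581 - 28 = -8838609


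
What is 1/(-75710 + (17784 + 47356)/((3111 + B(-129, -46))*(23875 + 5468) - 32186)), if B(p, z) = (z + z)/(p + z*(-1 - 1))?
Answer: -675818675/51166231402214 ≈ -1.3208e-5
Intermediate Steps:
B(p, z) = 2*z/(p - 2*z) (B(p, z) = (2*z)/(p + z*(-2)) = (2*z)/(p - 2*z) = 2*z/(p - 2*z))
1/(-75710 + (17784 + 47356)/((3111 + B(-129, -46))*(23875 + 5468) - 32186)) = 1/(-75710 + (17784 + 47356)/((3111 + 2*(-46)/(-129 - 2*(-46)))*(23875 + 5468) - 32186)) = 1/(-75710 + 65140/((3111 + 2*(-46)/(-129 + 92))*29343 - 32186)) = 1/(-75710 + 65140/((3111 + 2*(-46)/(-37))*29343 - 32186)) = 1/(-75710 + 65140/((3111 + 2*(-46)*(-1/37))*29343 - 32186)) = 1/(-75710 + 65140/((3111 + 92/37)*29343 - 32186)) = 1/(-75710 + 65140/((115199/37)*29343 - 32186)) = 1/(-75710 + 65140/(3380284257/37 - 32186)) = 1/(-75710 + 65140/(3379093375/37)) = 1/(-75710 + 65140*(37/3379093375)) = 1/(-75710 + 482036/675818675) = 1/(-51166231402214/675818675) = -675818675/51166231402214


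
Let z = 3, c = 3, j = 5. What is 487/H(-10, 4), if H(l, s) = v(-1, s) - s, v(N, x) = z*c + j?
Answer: 487/10 ≈ 48.700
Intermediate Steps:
v(N, x) = 14 (v(N, x) = 3*3 + 5 = 9 + 5 = 14)
H(l, s) = 14 - s
487/H(-10, 4) = 487/(14 - 1*4) = 487/(14 - 4) = 487/10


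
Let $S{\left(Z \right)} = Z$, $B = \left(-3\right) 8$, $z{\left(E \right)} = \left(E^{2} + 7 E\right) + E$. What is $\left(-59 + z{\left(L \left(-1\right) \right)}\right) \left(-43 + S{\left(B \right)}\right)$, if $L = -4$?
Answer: $737$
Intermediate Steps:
$z{\left(E \right)} = E^{2} + 8 E$
$B = -24$
$\left(-59 + z{\left(L \left(-1\right) \right)}\right) \left(-43 + S{\left(B \right)}\right) = \left(-59 + \left(-4\right) \left(-1\right) \left(8 - -4\right)\right) \left(-43 - 24\right) = \left(-59 + 4 \left(8 + 4\right)\right) \left(-67\right) = \left(-59 + 4 \cdot 12\right) \left(-67\right) = \left(-59 + 48\right) \left(-67\right) = \left(-11\right) \left(-67\right) = 737$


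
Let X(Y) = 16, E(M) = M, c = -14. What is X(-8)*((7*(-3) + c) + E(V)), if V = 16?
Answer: -304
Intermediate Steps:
X(-8)*((7*(-3) + c) + E(V)) = 16*((7*(-3) - 14) + 16) = 16*((-21 - 14) + 16) = 16*(-35 + 16) = 16*(-19) = -304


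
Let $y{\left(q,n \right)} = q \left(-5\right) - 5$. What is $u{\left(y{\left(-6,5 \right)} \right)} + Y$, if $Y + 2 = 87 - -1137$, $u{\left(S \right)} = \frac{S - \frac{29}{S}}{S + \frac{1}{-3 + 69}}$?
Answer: $\frac{50477386}{41275} \approx 1223.0$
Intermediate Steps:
$y{\left(q,n \right)} = -5 - 5 q$ ($y{\left(q,n \right)} = - 5 q - 5 = -5 - 5 q$)
$u{\left(S \right)} = \frac{S - \frac{29}{S}}{\frac{1}{66} + S}$ ($u{\left(S \right)} = \frac{S - \frac{29}{S}}{S + \frac{1}{66}} = \frac{S - \frac{29}{S}}{\frac{1}{66} + S}$)
$Y = 1222$ ($Y = -2 + \left(87 - -1137\right) = -2 + \left(87 + 1137\right) = -2 + 1224 = 1222$)
$u{\left(y{\left(-6,5 \right)} \right)} + Y = \frac{66 \left(-29 + \left(-5 - -30\right)^{2}\right)}{\left(-5 - -30\right) \left(1 + 66 \left(-5 - -30\right)\right)} + 1222 = \frac{66 \left(-29 + \left(-5 + 30\right)^{2}\right)}{\left(-5 + 30\right) \left(1 + 66 \left(-5 + 30\right)\right)} + 1222 = \frac{66 \left(-29 + 25^{2}\right)}{25 \left(1 + 66 \cdot 25\right)} + 1222 = 66 \cdot \frac{1}{25} \frac{1}{1 + 1650} \left(-29 + 625\right) + 1222 = 66 \cdot \frac{1}{25} \cdot \frac{1}{1651} \cdot 596 + 1222 = \frac{39336}{41275} + 1222 = \frac{50477386}{41275}$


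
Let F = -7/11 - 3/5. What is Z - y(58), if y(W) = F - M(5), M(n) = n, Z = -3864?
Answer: -212177/55 ≈ -3857.8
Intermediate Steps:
F = -68/55 (F = -7*1/11 - 3*1/5 = -7/11 - 3/5 = -68/55 ≈ -1.2364)
y(W) = -343/55 (y(W) = -68/55 - 1*5 = -68/55 - 5 = -343/55)
Z - y(58) = -3864 - 1*(-343/55) = -3864 + 343/55 = -212177/55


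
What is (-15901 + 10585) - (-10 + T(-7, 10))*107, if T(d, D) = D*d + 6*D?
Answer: -3176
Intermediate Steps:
T(d, D) = 6*D + D*d
(-15901 + 10585) - (-10 + T(-7, 10))*107 = (-15901 + 10585) - (-10 + 10*(6 - 7))*107 = -5316 - (-10 + 10*(-1))*107 = -5316 - (-10 - 10)*107 = -5316 - (-20)*107 = -5316 - 1*(-2140) = -5316 + 2140 = -3176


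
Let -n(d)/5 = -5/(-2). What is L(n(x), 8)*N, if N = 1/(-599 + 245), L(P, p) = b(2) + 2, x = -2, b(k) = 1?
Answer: -1/118 ≈ -0.0084746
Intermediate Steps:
n(d) = -25/2 (n(d) = -(-25)/(-2) = -(-25)*(-1)/2 = -5*5/2 = -25/2)
L(P, p) = 3 (L(P, p) = 1 + 2 = 3)
N = -1/354 (N = 1/(-354) = -1/354 ≈ -0.0028249)
L(n(x), 8)*N = 3*(-1/354) = -1/118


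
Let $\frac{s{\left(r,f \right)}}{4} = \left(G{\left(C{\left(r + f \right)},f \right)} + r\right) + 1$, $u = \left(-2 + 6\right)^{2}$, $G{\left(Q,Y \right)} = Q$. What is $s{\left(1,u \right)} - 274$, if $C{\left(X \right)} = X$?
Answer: $-198$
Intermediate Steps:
$u = 16$ ($u = 4^{2} = 16$)
$s{\left(r,f \right)} = 4 + 4 f + 8 r$ ($s{\left(r,f \right)} = 4 \left(\left(\left(r + f\right) + r\right) + 1\right) = 4 \left(\left(\left(f + r\right) + r\right) + 1\right) = 4 \left(\left(f + 2 r\right) + 1\right) = 4 \left(1 + f + 2 r\right) = 4 + 4 f + 8 r$)
$s{\left(1,u \right)} - 274 = \left(4 + 4 \cdot 16 + 8 \cdot 1\right) - 274 = \left(4 + 64 + 8\right) - 274 = 76 - 274 = -198$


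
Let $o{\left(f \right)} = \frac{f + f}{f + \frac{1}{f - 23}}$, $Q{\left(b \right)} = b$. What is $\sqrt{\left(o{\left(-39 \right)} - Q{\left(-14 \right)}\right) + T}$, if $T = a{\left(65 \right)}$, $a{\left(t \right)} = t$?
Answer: $\frac{\sqrt{473971603}}{2419} \approx 9.0$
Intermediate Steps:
$T = 65$
$o{\left(f \right)} = \frac{2 f}{f + \frac{1}{-23 + f}}$
$\sqrt{\left(o{\left(-39 \right)} - Q{\left(-14 \right)}\right) + T} = \sqrt{\left(2 \left(-39\right) \frac{1}{1 + \left(-39\right)^{2} - -897} \left(-23 - 39\right) - -14\right) + 65} = \sqrt{\left(2 \left(-39\right) \frac{1}{1 + 1521 + 897} \left(-62\right) + 14\right) + 65} = \sqrt{\left(2 \left(-39\right) \frac{1}{2419} \left(-62\right) + 14\right) + 65} = \sqrt{\left(\frac{4836}{2419} + 14\right) + 65} = \sqrt{\frac{38702}{2419} + 65} = \sqrt{\frac{195937}{2419}} = \frac{\sqrt{473971603}}{2419}$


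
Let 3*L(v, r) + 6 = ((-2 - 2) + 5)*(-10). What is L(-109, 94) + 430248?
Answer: 1290728/3 ≈ 4.3024e+5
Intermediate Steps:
L(v, r) = -16/3 (L(v, r) = -2 + (((-2 - 2) + 5)*(-10))/3 = -2 + ((-4 + 5)*(-10))/3 = -2 + (1*(-10))/3 = -2 + (⅓)*(-10) = -2 - 10/3 = -16/3)
L(-109, 94) + 430248 = -16/3 + 430248 = 1290728/3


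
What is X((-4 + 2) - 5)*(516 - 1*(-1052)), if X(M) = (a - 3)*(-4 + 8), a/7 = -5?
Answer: -238336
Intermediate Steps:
a = -35 (a = 7*(-5) = -35)
X(M) = -152 (X(M) = (-35 - 3)*(-4 + 8) = -38*4 = -152)
X((-4 + 2) - 5)*(516 - 1*(-1052)) = -152*(516 - 1*(-1052)) = -152*(516 + 1052) = -152*1568 = -238336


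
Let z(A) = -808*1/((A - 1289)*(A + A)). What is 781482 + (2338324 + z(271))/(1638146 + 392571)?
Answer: 218905209448308204/280115072263 ≈ 7.8148e+5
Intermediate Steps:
z(A) = -404/(A*(-1289 + A)) (z(A) = -808*1/(2*A*(-1289 + A)) = -404/(A*(-1289 + A)))
781482 + (2338324 + z(271))/(1638146 + 392571) = 781482 + (2338324 - 404/(271*(-1289 + 271)))/(1638146 + 392571) = 781482 + (2338324 - 404*1/271/(-1018))/2030717 = 781482 + (2338324 - 404*1/271*(-1/1018))*(1/2030717) = 781482 + (2338324 + 202/137939)*(1/2030717) = 781482 + (322546074438/137939)*(1/2030717) = 781482 + 322546074438/280115072263 = 218905209448308204/280115072263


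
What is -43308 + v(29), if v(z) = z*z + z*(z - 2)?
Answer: -41684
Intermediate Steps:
v(z) = z² + z*(-2 + z)
-43308 + v(29) = -43308 + 2*29*(-1 + 29) = -43308 + 2*29*28 = -43308 + 1624 = -41684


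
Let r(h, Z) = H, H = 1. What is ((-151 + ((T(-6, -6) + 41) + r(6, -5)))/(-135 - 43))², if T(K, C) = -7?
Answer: 3364/7921 ≈ 0.42469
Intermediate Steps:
r(h, Z) = 1
((-151 + ((T(-6, -6) + 41) + r(6, -5)))/(-135 - 43))² = ((-151 + ((-7 + 41) + 1))/(-135 - 43))² = ((-151 + (34 + 1))/(-178))² = ((-151 + 35)*(-1/178))² = (-116*(-1/178))² = (58/89)² = 3364/7921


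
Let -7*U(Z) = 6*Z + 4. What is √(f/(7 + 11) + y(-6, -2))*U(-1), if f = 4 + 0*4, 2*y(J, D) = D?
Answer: 2*I*√7/21 ≈ 0.25198*I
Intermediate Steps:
y(J, D) = D/2
f = 4 (f = 4 + 0 = 4)
U(Z) = -4/7 - 6*Z/7 (U(Z) = -(6*Z + 4)/7 = -(4 + 6*Z)/7 = -4/7 - 6*Z/7)
√(f/(7 + 11) + y(-6, -2))*U(-1) = √(4/(7 + 11) + (½)*(-2))*(-4/7 - 6/7*(-1)) = √(4/18 - 1)*(-4/7 + 6/7) = √((1/18)*4 - 1)*(2/7) = √(2/9 - 1)*(2/7) = √(-7/9)*(2/7) = (I*√7/3)*(2/7) = 2*I*√7/21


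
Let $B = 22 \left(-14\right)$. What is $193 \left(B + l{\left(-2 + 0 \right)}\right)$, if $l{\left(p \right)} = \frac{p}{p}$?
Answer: $-59251$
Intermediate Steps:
$B = -308$
$l{\left(p \right)} = 1$
$193 \left(B + l{\left(-2 + 0 \right)}\right) = 193 \left(-308 + 1\right) = 193 \left(-307\right) = -59251$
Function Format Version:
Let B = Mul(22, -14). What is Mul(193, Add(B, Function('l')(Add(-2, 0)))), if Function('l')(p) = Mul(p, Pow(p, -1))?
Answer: -59251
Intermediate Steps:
B = -308
Function('l')(p) = 1
Mul(193, Add(B, Function('l')(Add(-2, 0)))) = Mul(193, Add(-308, 1)) = Mul(193, -307) = -59251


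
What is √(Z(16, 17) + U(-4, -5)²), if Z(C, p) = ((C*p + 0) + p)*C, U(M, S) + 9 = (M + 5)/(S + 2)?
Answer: 20*√106/3 ≈ 68.638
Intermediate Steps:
U(M, S) = -9 + (5 + M)/(2 + S) (U(M, S) = -9 + (M + 5)/(S + 2) = -9 + (5 + M)/(2 + S))
Z(C, p) = C*(p + C*p) (Z(C, p) = (C*p + p)*C = (p + C*p)*C = C*(p + C*p))
√(Z(16, 17) + U(-4, -5)²) = √(16*17*(1 + 16) + ((-13 - 4 - 9*(-5))/(2 - 5))²) = √(16*17*17 + ((-13 - 4 + 45)/(-3))²) = √(4624 + (-⅓*28)²) = √(4624 + (-28/3)²) = √(4624 + 784/9) = √(42400/9) = 20*√106/3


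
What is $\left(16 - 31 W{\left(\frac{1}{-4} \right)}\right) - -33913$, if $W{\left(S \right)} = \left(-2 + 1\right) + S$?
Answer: $\frac{135871}{4} \approx 33968.0$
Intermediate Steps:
$W{\left(S \right)} = -1 + S$
$\left(16 - 31 W{\left(\frac{1}{-4} \right)}\right) - -33913 = \left(16 - 31 \left(-1 + \frac{1}{-4}\right)\right) - -33913 = \left(16 - 31 \left(-1 - \frac{1}{4}\right)\right) + 33913 = \left(16 - - \frac{155}{4}\right) + 33913 = \left(16 + \frac{155}{4}\right) + 33913 = \frac{219}{4} + 33913 = \frac{135871}{4}$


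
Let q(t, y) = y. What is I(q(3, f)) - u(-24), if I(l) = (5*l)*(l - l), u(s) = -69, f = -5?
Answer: 69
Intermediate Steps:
I(l) = 0 (I(l) = (5*l)*0 = 0)
I(q(3, f)) - u(-24) = 0 - 1*(-69) = 0 + 69 = 69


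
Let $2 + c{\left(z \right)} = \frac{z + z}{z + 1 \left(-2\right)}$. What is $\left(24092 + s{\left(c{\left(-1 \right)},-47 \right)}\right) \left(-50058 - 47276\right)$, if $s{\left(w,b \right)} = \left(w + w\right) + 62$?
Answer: $- \frac{7052237636}{3} \approx -2.3507 \cdot 10^{9}$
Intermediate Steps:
$c{\left(z \right)} = -2 + \frac{2 z}{-2 + z}$ ($c{\left(z \right)} = -2 + \frac{z + z}{z + 1 \left(-2\right)} = -2 + \frac{2 z}{z - 2} = -2 + \frac{2 z}{-2 + z}$)
$s{\left(w,b \right)} = 62 + 2 w$ ($s{\left(w,b \right)} = 2 w + 62 = 62 + 2 w$)
$\left(24092 + s{\left(c{\left(-1 \right)},-47 \right)}\right) \left(-50058 - 47276\right) = \left(24092 + \left(62 + 2 \frac{4}{-2 - 1}\right)\right) \left(-50058 - 47276\right) = \left(24092 + \left(62 + 2 \frac{4}{-3}\right)\right) \left(-97334\right) = \left(24092 + \left(62 + 2 \cdot 4 \left(- \frac{1}{3}\right)\right)\right) \left(-97334\right) = \left(24092 + \left(62 + 2 \left(- \frac{4}{3}\right)\right)\right) \left(-97334\right) = \left(24092 + \left(62 - \frac{8}{3}\right)\right) \left(-97334\right) = \left(24092 + \frac{178}{3}\right) \left(-97334\right) = \frac{72454}{3} \left(-97334\right) = - \frac{7052237636}{3}$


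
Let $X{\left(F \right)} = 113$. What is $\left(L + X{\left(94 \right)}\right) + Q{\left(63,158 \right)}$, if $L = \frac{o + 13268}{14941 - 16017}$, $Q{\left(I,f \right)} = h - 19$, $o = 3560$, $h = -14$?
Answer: $\frac{17313}{269} \approx 64.361$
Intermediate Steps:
$Q{\left(I,f \right)} = -33$ ($Q{\left(I,f \right)} = -14 - 19 = -33$)
$L = - \frac{4207}{269}$ ($L = \frac{3560 + 13268}{14941 - 16017} = \frac{16828}{-1076} = 16828 \left(- \frac{1}{1076}\right) = - \frac{4207}{269} \approx -15.639$)
$\left(L + X{\left(94 \right)}\right) + Q{\left(63,158 \right)} = \left(- \frac{4207}{269} + 113\right) - 33 = \frac{26190}{269} - 33 = \frac{17313}{269}$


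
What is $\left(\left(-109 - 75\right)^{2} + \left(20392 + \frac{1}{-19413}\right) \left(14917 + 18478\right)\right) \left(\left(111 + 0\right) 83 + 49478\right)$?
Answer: $\frac{775938004704600623}{19413} \approx 3.997 \cdot 10^{13}$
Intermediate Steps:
$\left(\left(-109 - 75\right)^{2} + \left(20392 + \frac{1}{-19413}\right) \left(14917 + 18478\right)\right) \left(\left(111 + 0\right) 83 + 49478\right) = \left(\left(-184\right)^{2} + \left(20392 - \frac{1}{19413}\right) 33395\right) \left(111 \cdot 83 + 49478\right) = \left(33856 + \frac{395869895}{19413} \cdot 33395\right) \left(9213 + 49478\right) = \left(33856 + \frac{13220075143525}{19413}\right) 58691 = \frac{13220732390053}{19413} \cdot 58691 = \frac{775938004704600623}{19413}$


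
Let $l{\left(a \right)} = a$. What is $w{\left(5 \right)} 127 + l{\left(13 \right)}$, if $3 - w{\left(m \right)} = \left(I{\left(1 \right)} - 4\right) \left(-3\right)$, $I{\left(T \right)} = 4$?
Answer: $394$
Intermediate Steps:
$w{\left(m \right)} = 3$ ($w{\left(m \right)} = 3 - \left(4 - 4\right) \left(-3\right) = 3 - 0 \left(-3\right) = 3 - 0 = 3 + 0 = 3$)
$w{\left(5 \right)} 127 + l{\left(13 \right)} = 3 \cdot 127 + 13 = 381 + 13 = 394$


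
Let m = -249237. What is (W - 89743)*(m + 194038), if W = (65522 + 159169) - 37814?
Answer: -5361699666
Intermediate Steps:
W = 186877 (W = 224691 - 37814 = 186877)
(W - 89743)*(m + 194038) = (186877 - 89743)*(-249237 + 194038) = 97134*(-55199) = -5361699666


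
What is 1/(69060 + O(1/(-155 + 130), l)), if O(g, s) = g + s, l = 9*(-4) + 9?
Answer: 25/1725824 ≈ 1.4486e-5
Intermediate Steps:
l = -27 (l = -36 + 9 = -27)
1/(69060 + O(1/(-155 + 130), l)) = 1/(69060 + (1/(-155 + 130) - 27)) = 1/(69060 + (1/(-25) - 27)) = 1/(69060 + (-1/25 - 27)) = 1/(69060 - 676/25) = 1/(1725824/25) = 25/1725824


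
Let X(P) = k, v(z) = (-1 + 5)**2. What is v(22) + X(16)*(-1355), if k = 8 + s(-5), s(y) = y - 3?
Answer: 16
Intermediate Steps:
s(y) = -3 + y
v(z) = 16 (v(z) = 4**2 = 16)
k = 0 (k = 8 + (-3 - 5) = 8 - 8 = 0)
X(P) = 0
v(22) + X(16)*(-1355) = 16 + 0*(-1355) = 16 + 0 = 16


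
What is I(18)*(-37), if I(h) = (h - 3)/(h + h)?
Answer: -185/12 ≈ -15.417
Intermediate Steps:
I(h) = (-3 + h)/(2*h) (I(h) = (-3 + h)/((2*h)) = (-3 + h)*(1/(2*h)) = (-3 + h)/(2*h))
I(18)*(-37) = ((½)*(-3 + 18)/18)*(-37) = ((½)*(1/18)*15)*(-37) = (5/12)*(-37) = -185/12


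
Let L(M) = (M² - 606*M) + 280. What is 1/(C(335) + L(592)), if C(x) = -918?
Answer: -1/8926 ≈ -0.00011203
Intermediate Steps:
L(M) = 280 + M² - 606*M
1/(C(335) + L(592)) = 1/(-918 + (280 + 592² - 606*592)) = 1/(-918 + (280 + 350464 - 358752)) = 1/(-918 - 8008) = 1/(-8926) = -1/8926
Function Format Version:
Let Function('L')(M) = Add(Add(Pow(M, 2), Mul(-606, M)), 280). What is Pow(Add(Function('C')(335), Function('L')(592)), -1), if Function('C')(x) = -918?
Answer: Rational(-1, 8926) ≈ -0.00011203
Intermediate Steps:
Function('L')(M) = Add(280, Pow(M, 2), Mul(-606, M))
Pow(Add(Function('C')(335), Function('L')(592)), -1) = Pow(Add(-918, Add(280, Pow(592, 2), Mul(-606, 592))), -1) = Pow(Add(-918, Add(280, 350464, -358752)), -1) = Pow(Add(-918, -8008), -1) = Pow(-8926, -1) = Rational(-1, 8926)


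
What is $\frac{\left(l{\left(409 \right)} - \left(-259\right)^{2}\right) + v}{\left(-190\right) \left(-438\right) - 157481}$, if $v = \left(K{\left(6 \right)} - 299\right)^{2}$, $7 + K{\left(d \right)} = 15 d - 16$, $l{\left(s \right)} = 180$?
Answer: $\frac{13077}{74261} \approx 0.1761$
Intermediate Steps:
$K{\left(d \right)} = -23 + 15 d$ ($K{\left(d \right)} = -7 + \left(15 d - 16\right) = -7 + \left(-16 + 15 d\right) = -23 + 15 d$)
$v = 53824$ ($v = \left(\left(-23 + 15 \cdot 6\right) - 299\right)^{2} = \left(\left(-23 + 90\right) - 299\right)^{2} = \left(67 - 299\right)^{2} = \left(-232\right)^{2} = 53824$)
$\frac{\left(l{\left(409 \right)} - \left(-259\right)^{2}\right) + v}{\left(-190\right) \left(-438\right) - 157481} = \frac{\left(180 - \left(-259\right)^{2}\right) + 53824}{\left(-190\right) \left(-438\right) - 157481} = \frac{\left(180 - 67081\right) + 53824}{83220 - 157481} = \frac{\left(180 - 67081\right) + 53824}{-74261} = \left(-66901 + 53824\right) \left(- \frac{1}{74261}\right) = \left(-13077\right) \left(- \frac{1}{74261}\right) = \frac{13077}{74261}$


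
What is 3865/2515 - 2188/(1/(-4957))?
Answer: 5455496521/503 ≈ 1.0846e+7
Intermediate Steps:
3865/2515 - 2188/(1/(-4957)) = 3865*(1/2515) - 2188/(-1/4957) = 773/503 - 2188*(-4957) = 773/503 + 10845916 = 5455496521/503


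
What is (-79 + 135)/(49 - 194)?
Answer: -56/145 ≈ -0.38621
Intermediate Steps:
(-79 + 135)/(49 - 194) = 56/(-145) = 56*(-1/145) = -56/145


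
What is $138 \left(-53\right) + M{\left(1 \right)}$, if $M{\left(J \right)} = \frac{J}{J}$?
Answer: $-7313$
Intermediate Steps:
$M{\left(J \right)} = 1$
$138 \left(-53\right) + M{\left(1 \right)} = 138 \left(-53\right) + 1 = -7314 + 1 = -7313$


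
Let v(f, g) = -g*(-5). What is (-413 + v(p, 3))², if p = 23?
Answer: 158404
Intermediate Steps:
v(f, g) = 5*g
(-413 + v(p, 3))² = (-413 + 5*3)² = (-413 + 15)² = (-398)² = 158404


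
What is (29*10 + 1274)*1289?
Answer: 2015996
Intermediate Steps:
(29*10 + 1274)*1289 = (290 + 1274)*1289 = 1564*1289 = 2015996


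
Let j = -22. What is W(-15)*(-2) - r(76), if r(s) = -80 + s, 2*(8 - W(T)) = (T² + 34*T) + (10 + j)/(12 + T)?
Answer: -293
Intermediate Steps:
W(T) = 8 - 17*T + 6/(12 + T) - T²/2 (W(T) = 8 - ((T² + 34*T) + (10 - 22)/(12 + T))/2 = 8 - ((T² + 34*T) - 12/(12 + T))/2 = 8 - (T² - 12/(12 + T) + 34*T)/2 = 8 + (-17*T + 6/(12 + T) - T²/2) = 8 - 17*T + 6/(12 + T) - T²/2)
W(-15)*(-2) - r(76) = ((204 - 1*(-15)³ - 392*(-15) - 46*(-15)²)/(2*(12 - 15)))*(-2) - (-80 + 76) = ((½)*(204 - 1*(-3375) + 5880 - 46*225)/(-3))*(-2) - 1*(-4) = ((½)*(-⅓)*(204 + 3375 + 5880 - 10350))*(-2) + 4 = ((½)*(-⅓)*(-891))*(-2) + 4 = (297/2)*(-2) + 4 = -297 + 4 = -293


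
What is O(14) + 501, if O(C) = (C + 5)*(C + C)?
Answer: 1033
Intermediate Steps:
O(C) = 2*C*(5 + C) (O(C) = (5 + C)*(2*C) = 2*C*(5 + C))
O(14) + 501 = 2*14*(5 + 14) + 501 = 2*14*19 + 501 = 532 + 501 = 1033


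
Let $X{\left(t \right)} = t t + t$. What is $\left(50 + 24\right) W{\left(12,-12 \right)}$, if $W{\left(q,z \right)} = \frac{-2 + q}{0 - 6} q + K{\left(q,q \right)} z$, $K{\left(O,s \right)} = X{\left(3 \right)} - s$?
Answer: $-1480$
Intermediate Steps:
$X{\left(t \right)} = t + t^{2}$ ($X{\left(t \right)} = t^{2} + t = t + t^{2}$)
$K{\left(O,s \right)} = 12 - s$ ($K{\left(O,s \right)} = 3 \left(1 + 3\right) - s = 3 \cdot 4 - s = 12 - s$)
$W{\left(q,z \right)} = q \left(\frac{1}{3} - \frac{q}{6}\right) + z \left(12 - q\right)$ ($W{\left(q,z \right)} = \frac{-2 + q}{0 - 6} q + \left(12 - q\right) z = \frac{-2 + q}{-6} q + z \left(12 - q\right) = \left(-2 + q\right) \left(- \frac{1}{6}\right) q + z \left(12 - q\right) = \left(\frac{1}{3} - \frac{q}{6}\right) q + z \left(12 - q\right) = q \left(\frac{1}{3} - \frac{q}{6}\right) + z \left(12 - q\right)$)
$\left(50 + 24\right) W{\left(12,-12 \right)} = \left(50 + 24\right) \left(- \frac{12^{2}}{6} + \frac{1}{3} \cdot 12 - - 12 \left(-12 + 12\right)\right) = 74 \left(\left(- \frac{1}{6}\right) 144 + 4 - \left(-12\right) 0\right) = 74 \left(-24 + 4 + 0\right) = 74 \left(-20\right) = -1480$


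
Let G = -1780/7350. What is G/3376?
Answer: -89/1240680 ≈ -7.1735e-5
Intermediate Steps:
G = -178/735 (G = -1780*1/7350 = -178/735 ≈ -0.24218)
G/3376 = -178/735/3376 = -178/735*1/3376 = -89/1240680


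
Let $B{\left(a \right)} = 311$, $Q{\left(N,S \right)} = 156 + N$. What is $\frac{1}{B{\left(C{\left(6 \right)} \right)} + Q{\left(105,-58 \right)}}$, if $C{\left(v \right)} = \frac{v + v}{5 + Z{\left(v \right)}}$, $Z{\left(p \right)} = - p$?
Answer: $\frac{1}{572} \approx 0.0017483$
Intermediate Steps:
$C{\left(v \right)} = \frac{2 v}{5 - v}$ ($C{\left(v \right)} = \frac{v + v}{5 - v} = \frac{2 v}{5 - v}$)
$\frac{1}{B{\left(C{\left(6 \right)} \right)} + Q{\left(105,-58 \right)}} = \frac{1}{311 + \left(156 + 105\right)} = \frac{1}{311 + 261} = \frac{1}{572}$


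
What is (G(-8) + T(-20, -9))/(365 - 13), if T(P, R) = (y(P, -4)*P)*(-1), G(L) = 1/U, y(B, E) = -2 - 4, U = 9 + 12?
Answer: -229/672 ≈ -0.34077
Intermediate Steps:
U = 21
y(B, E) = -6
G(L) = 1/21
T(P, R) = 6*P (T(P, R) = -6*P*(-1) = 6*P)
(G(-8) + T(-20, -9))/(365 - 13) = (1/21 + 6*(-20))/(365 - 13) = (1/21 - 120)/352 = -2519/21*1/352 = -229/672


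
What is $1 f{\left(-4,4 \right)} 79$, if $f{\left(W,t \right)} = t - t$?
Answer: $0$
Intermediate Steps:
$f{\left(W,t \right)} = 0$
$1 f{\left(-4,4 \right)} 79 = 1 \cdot 0 \cdot 79 = 0 \cdot 79 = 0$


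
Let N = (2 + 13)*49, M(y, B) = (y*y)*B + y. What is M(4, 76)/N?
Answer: 244/147 ≈ 1.6599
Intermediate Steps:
M(y, B) = y + B*y² (M(y, B) = y²*B + y = B*y² + y = y + B*y²)
N = 735 (N = 15*49 = 735)
M(4, 76)/N = (4*(1 + 76*4))/735 = (4*(1 + 304))*(1/735) = (4*305)*(1/735) = 1220*(1/735) = 244/147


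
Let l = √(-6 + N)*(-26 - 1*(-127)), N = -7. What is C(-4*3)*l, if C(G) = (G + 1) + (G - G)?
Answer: -1111*I*√13 ≈ -4005.8*I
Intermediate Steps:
C(G) = 1 + G (C(G) = (1 + G) + 0 = 1 + G)
l = 101*I*√13 (l = √(-6 - 7)*(-26 - 1*(-127)) = √(-13)*(-26 + 127) = (I*√13)*101 = 101*I*√13 ≈ 364.16*I)
C(-4*3)*l = (1 - 4*3)*(101*I*√13) = (1 - 12)*(101*I*√13) = -1111*I*√13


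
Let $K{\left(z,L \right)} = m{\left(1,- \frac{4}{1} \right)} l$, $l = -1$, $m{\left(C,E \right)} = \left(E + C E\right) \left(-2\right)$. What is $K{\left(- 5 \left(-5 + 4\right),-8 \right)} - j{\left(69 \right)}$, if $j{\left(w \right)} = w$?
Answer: $-85$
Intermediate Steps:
$m{\left(C,E \right)} = - 2 E - 2 C E$
$K{\left(z,L \right)} = -16$ ($K{\left(z,L \right)} = - 2 \left(- \frac{4}{1}\right) \left(1 + 1\right) \left(-1\right) = \left(-2\right) \left(\left(-4\right) 1\right) 2 \left(-1\right) = \left(-2\right) \left(-4\right) 2 \left(-1\right) = 16 \left(-1\right) = -16$)
$K{\left(- 5 \left(-5 + 4\right),-8 \right)} - j{\left(69 \right)} = -16 - 69 = -85$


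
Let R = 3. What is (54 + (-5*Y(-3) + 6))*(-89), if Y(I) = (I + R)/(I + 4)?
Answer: -5340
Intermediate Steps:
Y(I) = (3 + I)/(4 + I) (Y(I) = (I + 3)/(I + 4) = (3 + I)/(4 + I))
(54 + (-5*Y(-3) + 6))*(-89) = (54 + (-5*(3 - 3)/(4 - 3) + 6))*(-89) = (54 + (-5*0/1 + 6))*(-89) = (54 + (-5*0 + 6))*(-89) = (54 + (0 + 6))*(-89) = (54 + 6)*(-89) = 60*(-89) = -5340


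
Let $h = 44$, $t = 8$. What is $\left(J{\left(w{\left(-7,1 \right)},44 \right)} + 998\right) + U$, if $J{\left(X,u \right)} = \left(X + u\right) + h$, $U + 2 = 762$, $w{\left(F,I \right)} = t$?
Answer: $1854$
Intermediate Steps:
$w{\left(F,I \right)} = 8$
$U = 760$ ($U = -2 + 762 = 760$)
$J{\left(X,u \right)} = 44 + X + u$ ($J{\left(X,u \right)} = \left(X + u\right) + 44 = 44 + X + u$)
$\left(J{\left(w{\left(-7,1 \right)},44 \right)} + 998\right) + U = \left(\left(44 + 8 + 44\right) + 998\right) + 760 = \left(96 + 998\right) + 760 = 1094 + 760 = 1854$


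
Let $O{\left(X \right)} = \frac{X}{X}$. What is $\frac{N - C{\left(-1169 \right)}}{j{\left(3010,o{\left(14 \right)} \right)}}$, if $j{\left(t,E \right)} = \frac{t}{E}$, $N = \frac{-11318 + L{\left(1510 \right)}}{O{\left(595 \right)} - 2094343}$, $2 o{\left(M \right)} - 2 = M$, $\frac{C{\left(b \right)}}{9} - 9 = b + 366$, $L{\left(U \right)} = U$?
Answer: $\frac{5986471096}{315198471} \approx 18.993$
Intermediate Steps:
$O{\left(X \right)} = 1$
$C{\left(b \right)} = 3375 + 9 b$ ($C{\left(b \right)} = 81 + 9 \left(b + 366\right) = 81 + 9 \left(366 + b\right) = 81 + \left(3294 + 9 b\right) = 3375 + 9 b$)
$o{\left(M \right)} = 1 + \frac{M}{2}$
$N = \frac{4904}{1047171}$ ($N = \frac{-11318 + 1510}{1 - 2094343} = - \frac{9808}{-2094342} = \left(-9808\right) \left(- \frac{1}{2094342}\right) = \frac{4904}{1047171} \approx 0.0046831$)
$\frac{N - C{\left(-1169 \right)}}{j{\left(3010,o{\left(14 \right)} \right)}} = \frac{\frac{4904}{1047171} - \left(3375 + 9 \left(-1169\right)\right)}{3010 \frac{1}{1 + \frac{1}{2} \cdot 14}} = \frac{\frac{4904}{1047171} - \left(3375 - 10521\right)}{3010 \frac{1}{1 + 7}} = \frac{\frac{4904}{1047171} - -7146}{3010 \cdot \frac{1}{8}} = \frac{\frac{4904}{1047171} + 7146}{3010 \cdot \frac{1}{8}} = \frac{7483088870}{1047171 \cdot \frac{1505}{4}} = \frac{7483088870}{1047171} \cdot \frac{4}{1505} = \frac{5986471096}{315198471}$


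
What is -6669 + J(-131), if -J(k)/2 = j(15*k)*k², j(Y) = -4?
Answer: 130619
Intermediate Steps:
J(k) = 8*k² (J(k) = -(-8)*k² = 8*k²)
-6669 + J(-131) = -6669 + 8*(-131)² = -6669 + 8*17161 = -6669 + 137288 = 130619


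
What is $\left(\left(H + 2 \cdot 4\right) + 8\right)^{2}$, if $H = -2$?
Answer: $196$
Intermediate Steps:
$\left(\left(H + 2 \cdot 4\right) + 8\right)^{2} = \left(\left(-2 + 2 \cdot 4\right) + 8\right)^{2} = \left(\left(-2 + 8\right) + 8\right)^{2} = \left(6 + 8\right)^{2} = 14^{2} = 196$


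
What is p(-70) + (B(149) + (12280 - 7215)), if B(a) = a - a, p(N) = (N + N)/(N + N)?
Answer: 5066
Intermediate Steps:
p(N) = 1 (p(N) = (2*N)/((2*N)) = (2*N)*(1/(2*N)) = 1)
B(a) = 0
p(-70) + (B(149) + (12280 - 7215)) = 1 + (0 + (12280 - 7215)) = 1 + (0 + 5065) = 1 + 5065 = 5066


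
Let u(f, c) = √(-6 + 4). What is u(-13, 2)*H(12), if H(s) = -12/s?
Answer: -I*√2 ≈ -1.4142*I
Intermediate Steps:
u(f, c) = I*√2 (u(f, c) = √(-2) = I*√2)
u(-13, 2)*H(12) = (I*√2)*(-12/12) = (I*√2)*(-12*1/12) = (I*√2)*(-1) = -I*√2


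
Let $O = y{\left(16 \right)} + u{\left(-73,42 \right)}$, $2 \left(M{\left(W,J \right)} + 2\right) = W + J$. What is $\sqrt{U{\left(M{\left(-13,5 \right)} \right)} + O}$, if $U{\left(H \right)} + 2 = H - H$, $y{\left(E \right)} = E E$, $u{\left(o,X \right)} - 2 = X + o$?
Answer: $15$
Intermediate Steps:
$u{\left(o,X \right)} = 2 + X + o$ ($u{\left(o,X \right)} = 2 + \left(X + o\right) = 2 + X + o$)
$M{\left(W,J \right)} = -2 + \frac{J}{2} + \frac{W}{2}$ ($M{\left(W,J \right)} = -2 + \frac{W + J}{2} = -2 + \frac{J + W}{2} = -2 + \left(\frac{J}{2} + \frac{W}{2}\right) = -2 + \frac{J}{2} + \frac{W}{2}$)
$y{\left(E \right)} = E^{2}$
$U{\left(H \right)} = -2$ ($U{\left(H \right)} = -2 + \left(H - H\right) = -2 + 0 = -2$)
$O = 227$ ($O = 16^{2} + \left(2 + 42 - 73\right) = 256 - 29 = 227$)
$\sqrt{U{\left(M{\left(-13,5 \right)} \right)} + O} = \sqrt{-2 + 227} = \sqrt{225} = 15$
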